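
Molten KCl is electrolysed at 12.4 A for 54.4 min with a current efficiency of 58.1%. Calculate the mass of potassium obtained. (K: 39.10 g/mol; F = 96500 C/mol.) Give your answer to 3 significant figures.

Q = 12.4 × 3264 = 40470 C
n(e⁻) = 40470 / 96500 = 0.4194 mol
K⁺ + e⁻ → K, so theoretical m(K) = 0.4194 × 39.10 = 16.40 g
Actual mass = 58.1% × 16.40 = 9.53 g

9.53 g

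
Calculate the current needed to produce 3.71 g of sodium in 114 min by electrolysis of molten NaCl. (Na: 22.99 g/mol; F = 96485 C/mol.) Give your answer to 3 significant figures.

n(Na) = 3.71 / 22.99 = 0.1614 mol
Na⁺ + e⁻ → Na, so n(e⁻) = 0.1614 mol
Q = 0.1614 × 96485 = 15570 C
I = Q / t = 15570 / 6840 s = 2.28 A

2.28 A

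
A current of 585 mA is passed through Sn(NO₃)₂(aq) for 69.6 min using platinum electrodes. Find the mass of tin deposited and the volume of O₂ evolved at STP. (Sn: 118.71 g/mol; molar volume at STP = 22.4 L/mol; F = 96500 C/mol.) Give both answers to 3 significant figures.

1.50 g Sn; 0.142 L O₂

Q = 0.585 × 4176 = 2443 C; n(e⁻) = 2443 / 96500 = 0.02532 mol
Cathode: Sn²⁺ + 2e⁻ → Sn → n(Sn) = 0.02532/2 = 0.01266 mol → 1.50 g
Anode: 2H₂O → O₂ + 4H⁺ + 4e⁻ → n(O₂) = 0.02532/4 = 0.006330 mol → 0.142 L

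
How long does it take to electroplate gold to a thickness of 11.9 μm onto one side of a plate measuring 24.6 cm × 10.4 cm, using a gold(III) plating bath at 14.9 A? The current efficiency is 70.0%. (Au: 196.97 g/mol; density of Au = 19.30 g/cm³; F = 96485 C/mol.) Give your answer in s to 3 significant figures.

Plated area = 24.6 × 10.4 = 255.8 cm²
Volume = 255.8 × 11.9×10⁻⁴ cm = 0.3044 cm³
m(Au) = 0.3044 × 19.30 = 5.875 g
n(Au) = 5.875 / 196.97 = 0.02983 mol; n(e⁻) = 3 × 0.02983 = 0.08949 mol
Q = 0.08949 × 96485 / 0.700 = 12330 C
t = 12330 / 14.9 = 827.5 s

828 s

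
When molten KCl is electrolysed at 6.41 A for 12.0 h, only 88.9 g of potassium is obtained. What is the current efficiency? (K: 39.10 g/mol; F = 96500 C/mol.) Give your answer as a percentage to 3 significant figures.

Q = 6.41 × 43200 = 2.769×10^5 C
n(e⁻) = 2.769×10^5 / 96500 = 2.869 mol
K⁺ + e⁻ → K, so theoretical n(K) = 2.869 mol → 112.2 g
Efficiency = 88.9 / 112.2 = 0.7923 = 79.2%

79.2%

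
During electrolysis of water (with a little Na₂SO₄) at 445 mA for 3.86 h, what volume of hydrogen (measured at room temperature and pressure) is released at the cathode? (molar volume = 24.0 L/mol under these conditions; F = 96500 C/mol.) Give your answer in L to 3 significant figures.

0.769 L

Q = 0.445 A × 13896 s = 6184 C
n(e⁻) = Q/F = 6184/96500 = 0.06408 mol
2H⁺ + 2e⁻ → H₂, so n(H₂) = 0.06408 / 2 = 0.03204 mol
V = 0.03204 × 24.0 = 0.7690 L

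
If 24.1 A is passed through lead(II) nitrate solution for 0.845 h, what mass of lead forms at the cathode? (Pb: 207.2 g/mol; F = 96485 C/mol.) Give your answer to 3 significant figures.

Q = It = 24.1 × 3042 = 73310 C
Moles of electrons = 73310 / 96485 = 0.7598 mol
Pb²⁺ + 2e⁻ → Pb, so n(Pb) = 0.7598 / 2 = 0.3799 mol
m = 0.3799 × 207.2 = 78.7 g

78.7 g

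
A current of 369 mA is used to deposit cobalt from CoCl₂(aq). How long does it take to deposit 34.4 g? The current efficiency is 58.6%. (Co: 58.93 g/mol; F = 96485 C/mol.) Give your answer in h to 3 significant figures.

145 h

n(Co) = 34.4 / 58.93 = 0.5837 mol
Co²⁺ + 2e⁻ → Co, so n(e⁻) = 2 × 0.5837 = 1.167 mol
Q = 1.167 × 96485 / 0.586 = 1.921×10^5 C
t = Q / I = 1.921×10^5 / 0.369 = 5.206×10^5 s = 145 h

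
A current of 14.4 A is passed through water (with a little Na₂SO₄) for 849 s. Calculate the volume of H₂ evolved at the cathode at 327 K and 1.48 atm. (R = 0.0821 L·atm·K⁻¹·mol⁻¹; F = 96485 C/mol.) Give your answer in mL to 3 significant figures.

1150 mL

Charge passed = 14.4 × 849 = 12230 C
n(e⁻) = 12230 / 96485 = 0.1268 mol
2H⁺ + 2e⁻ → H₂, so n(H₂) = 0.1268 / 2 = 0.06340 mol
V = nRT/P = 0.06340 × 0.0821 × 327 / 1.48 = 1.150 L
= 1150 mL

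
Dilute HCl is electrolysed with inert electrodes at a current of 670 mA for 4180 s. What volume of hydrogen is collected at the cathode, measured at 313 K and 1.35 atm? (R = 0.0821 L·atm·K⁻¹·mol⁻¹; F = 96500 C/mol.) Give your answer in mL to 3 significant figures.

Q = It = 0.670 × 4180 = 2801 C
n(e⁻) = Q/F = 2801/96500 = 0.02903 mol
2H⁺ + 2e⁻ → H₂, so n(H₂) = 0.02903 / 2 = 0.01452 mol
V = nRT/P = 0.01452 × 0.0821 × 313 / 1.35 = 0.2764 L
= 276 mL

276 mL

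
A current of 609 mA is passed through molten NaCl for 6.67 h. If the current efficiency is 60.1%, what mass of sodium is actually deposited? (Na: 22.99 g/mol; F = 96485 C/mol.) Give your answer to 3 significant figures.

Q = 0.609 × 24012 = 14620 C
n(e⁻) = 14620 / 96485 = 0.1515 mol
Na⁺ + e⁻ → Na, so theoretical m(Na) = 0.1515 × 22.99 = 3.483 g
Actual mass = 60.1% × 3.483 = 2.09 g

2.09 g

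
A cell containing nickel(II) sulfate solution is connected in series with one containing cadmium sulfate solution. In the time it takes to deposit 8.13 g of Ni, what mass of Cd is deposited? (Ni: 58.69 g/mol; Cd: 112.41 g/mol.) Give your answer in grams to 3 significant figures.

15.6 g

n(Ni) = 8.13 / 58.69 = 0.1385 mol
Ni²⁺ + 2e⁻ → Ni, so n(e⁻) = 2 × 0.1385 = 0.2770 mol
In series, the same 0.2770 mol of electrons flows through the second cell.
Cd²⁺ + 2e⁻ → Cd, so n(Cd) = 0.2770 / 2 = 0.1385 mol
m(Cd) = 0.1385 × 112.41 = 15.6 g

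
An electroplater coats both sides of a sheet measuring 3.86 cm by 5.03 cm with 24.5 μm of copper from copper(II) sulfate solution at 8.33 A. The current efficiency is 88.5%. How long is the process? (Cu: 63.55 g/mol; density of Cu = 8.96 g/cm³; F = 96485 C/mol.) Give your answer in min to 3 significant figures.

Plated area = 2 × 3.86 × 5.03 = 38.83 cm²
Volume = 38.83 × 24.5×10⁻⁴ cm = 0.09513 cm³
m(Cu) = 0.09513 × 8.96 = 0.8524 g
n(Cu) = 0.8524 / 63.55 = 0.01341 mol; n(e⁻) = 2 × 0.01341 = 0.02682 mol
Q = 0.02682 × 96485 / 0.885 = 2924 C
t = 2924 / 8.33 = 351.0 s = 5.85 min

5.85 min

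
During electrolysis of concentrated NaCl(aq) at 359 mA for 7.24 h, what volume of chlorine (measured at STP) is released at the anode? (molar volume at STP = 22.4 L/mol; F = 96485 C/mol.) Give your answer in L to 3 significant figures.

1.09 L

Charge passed = 0.359 × 26064 = 9357 C
n(e⁻) = 9357 / 96485 = 0.09698 mol
2Cl⁻ → Cl₂ + 2e⁻, so n(Cl₂) = 0.09698 / 2 = 0.04849 mol
V = 0.04849 × 22.4 = 1.086 L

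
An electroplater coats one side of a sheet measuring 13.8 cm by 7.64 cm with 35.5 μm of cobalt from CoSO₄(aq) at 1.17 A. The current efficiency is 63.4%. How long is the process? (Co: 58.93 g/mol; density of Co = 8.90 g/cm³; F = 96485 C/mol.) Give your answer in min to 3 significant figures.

Plated area = 13.8 × 7.64 = 105.4 cm²
Volume = 105.4 × 35.5×10⁻⁴ cm = 0.3742 cm³
m(Co) = 0.3742 × 8.90 = 3.330 g
n(Co) = 3.330 / 58.93 = 0.05651 mol; n(e⁻) = 2 × 0.05651 = 0.1130 mol
Q = 0.1130 × 96485 / 0.634 = 17200 C
t = 17200 / 1.17 = 14700 s = 245 min

245 min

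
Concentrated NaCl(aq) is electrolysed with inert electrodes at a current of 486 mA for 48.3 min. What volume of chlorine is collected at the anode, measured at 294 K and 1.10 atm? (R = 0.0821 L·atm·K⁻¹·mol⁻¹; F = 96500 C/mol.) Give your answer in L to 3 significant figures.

0.160 L

Charge passed = 0.486 × 2898 = 1408 C
n(e⁻) = Q/F = 1408/96500 = 0.01459 mol
2Cl⁻ → Cl₂ + 2e⁻, so n(Cl₂) = 0.01459 / 2 = 0.007295 mol
V = nRT/P = 0.007295 × 0.0821 × 294 / 1.10 = 0.1601 L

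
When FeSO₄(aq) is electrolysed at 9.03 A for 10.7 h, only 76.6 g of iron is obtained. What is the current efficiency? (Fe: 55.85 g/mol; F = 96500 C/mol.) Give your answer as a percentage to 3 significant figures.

76.1%

Q = 9.03 × 38520 = 3.478×10^5 C
n(e⁻) = 3.478×10^5 / 96500 = 3.604 mol
Fe²⁺ + 2e⁻ → Fe, so theoretical n(Fe) = 1.802 mol → 100.6 g
Efficiency = 76.6 / 100.6 = 0.7614 = 76.1%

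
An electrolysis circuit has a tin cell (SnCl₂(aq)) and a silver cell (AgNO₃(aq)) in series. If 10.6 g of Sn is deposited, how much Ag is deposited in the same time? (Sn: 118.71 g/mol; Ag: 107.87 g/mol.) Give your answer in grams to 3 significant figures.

n(Sn) = 10.6 / 118.71 = 0.08929 mol
Sn²⁺ + 2e⁻ → Sn, so n(e⁻) = 2 × 0.08929 = 0.1786 mol
Since the cells are in series, n(e⁻) in the Ag cell is also 0.1786 mol.
Ag⁺ + e⁻ → Ag, so n(Ag) = 0.1786 mol
m(Ag) = 0.1786 × 107.87 = 19.3 g

19.3 g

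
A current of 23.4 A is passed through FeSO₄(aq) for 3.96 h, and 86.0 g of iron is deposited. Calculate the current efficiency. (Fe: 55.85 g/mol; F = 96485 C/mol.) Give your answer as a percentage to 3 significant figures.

89.1%

Q = 23.4 × 14256 = 3.336×10^5 C
n(e⁻) = 3.336×10^5 / 96485 = 3.458 mol
Fe²⁺ + 2e⁻ → Fe, so theoretical n(Fe) = 1.729 mol → 96.56 g
Efficiency = 86.0 / 96.56 = 0.8906 = 89.1%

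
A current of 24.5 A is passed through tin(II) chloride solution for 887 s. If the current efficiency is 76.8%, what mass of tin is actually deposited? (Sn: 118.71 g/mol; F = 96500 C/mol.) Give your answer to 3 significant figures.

10.3 g

Q = 24.5 × 887 = 21730 C
n(e⁻) = 21730 / 96500 = 0.2252 mol
Sn²⁺ + 2e⁻ → Sn, so theoretical m(Sn) = 0.1126 × 118.71 = 13.37 g
Actual mass = 76.8% × 13.37 = 10.3 g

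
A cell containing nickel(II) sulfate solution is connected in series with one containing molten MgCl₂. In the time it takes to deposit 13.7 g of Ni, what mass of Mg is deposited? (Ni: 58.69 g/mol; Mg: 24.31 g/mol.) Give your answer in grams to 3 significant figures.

5.67 g

n(Ni) = 13.7 / 58.69 = 0.2334 mol
Ni²⁺ + 2e⁻ → Ni, so n(e⁻) = 2 × 0.2334 = 0.4668 mol
Same current for the same time ⇒ same n(e⁻) = 0.4668 mol in both cells.
Mg²⁺ + 2e⁻ → Mg, so n(Mg) = 0.4668 / 2 = 0.2334 mol
m(Mg) = 0.2334 × 24.31 = 5.67 g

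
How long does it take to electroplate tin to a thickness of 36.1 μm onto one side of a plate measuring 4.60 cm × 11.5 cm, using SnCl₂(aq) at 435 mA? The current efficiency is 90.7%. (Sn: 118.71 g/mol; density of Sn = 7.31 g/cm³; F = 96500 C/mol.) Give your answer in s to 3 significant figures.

Plated area = 4.60 × 11.5 = 52.90 cm²
Volume = 52.90 × 36.1×10⁻⁴ cm = 0.1910 cm³
m(Sn) = 0.1910 × 7.31 = 1.396 g
n(Sn) = 1.396 / 118.71 = 0.01176 mol; n(e⁻) = 2 × 0.01176 = 0.02352 mol
Q = 0.02352 × 96500 / 0.907 = 2502 C
t = 2502 / 0.435 = 5752 s

5750 s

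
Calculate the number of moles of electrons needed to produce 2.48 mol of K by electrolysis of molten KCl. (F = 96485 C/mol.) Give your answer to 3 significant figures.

2.48 mol

K⁺ + e⁻ → K, so n(e⁻) = 1 × 2.48 = 2.480 mol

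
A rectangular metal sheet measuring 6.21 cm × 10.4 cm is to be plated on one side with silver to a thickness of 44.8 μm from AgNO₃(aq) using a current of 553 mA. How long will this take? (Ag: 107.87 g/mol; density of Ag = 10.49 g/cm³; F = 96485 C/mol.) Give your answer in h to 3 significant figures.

Plated area = 6.21 × 10.4 = 64.58 cm²
Volume = 64.58 × 44.8×10⁻⁴ cm = 0.2893 cm³
m(Ag) = 0.2893 × 10.49 = 3.035 g
n(Ag) = 3.035 / 107.87 = 0.02814 mol; n(e⁻) = 0.02814 mol
Q = 0.02814 × 96485 = 2715 C
t = 2715 / 0.553 = 4910 s = 1.36 h

1.36 h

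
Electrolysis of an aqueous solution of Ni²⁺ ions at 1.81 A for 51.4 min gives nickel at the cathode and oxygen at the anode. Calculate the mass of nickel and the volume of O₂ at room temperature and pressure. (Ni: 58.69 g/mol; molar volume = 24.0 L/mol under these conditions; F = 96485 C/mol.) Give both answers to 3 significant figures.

Q = 1.81 × 3084 = 5582 C; n(e⁻) = 5582 / 96485 = 0.05785 mol
Cathode: Ni²⁺ + 2e⁻ → Ni → n(Ni) = 0.05785/2 = 0.02893 mol → 1.70 g
Anode: 2H₂O → O₂ + 4H⁺ + 4e⁻ → n(O₂) = 0.05785/4 = 0.01446 mol → 0.347 L

1.70 g Ni; 0.347 L O₂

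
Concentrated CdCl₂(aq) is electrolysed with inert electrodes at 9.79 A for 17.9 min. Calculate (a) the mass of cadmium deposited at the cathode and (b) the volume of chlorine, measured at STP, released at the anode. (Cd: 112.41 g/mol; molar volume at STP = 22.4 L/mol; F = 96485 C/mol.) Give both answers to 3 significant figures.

Q = 9.79 × 1074 = 10510 C; n(e⁻) = 10510 / 96485 = 0.1089 mol
Cathode: Cd²⁺ + 2e⁻ → Cd → n(Cd) = 0.1089/2 = 0.05445 mol → 6.12 g
Anode: 2Cl⁻ → Cl₂ + 2e⁻ → n(Cl₂) = 0.1089/2 = 0.05445 mol → 1.22 L

6.12 g Cd; 1.22 L Cl₂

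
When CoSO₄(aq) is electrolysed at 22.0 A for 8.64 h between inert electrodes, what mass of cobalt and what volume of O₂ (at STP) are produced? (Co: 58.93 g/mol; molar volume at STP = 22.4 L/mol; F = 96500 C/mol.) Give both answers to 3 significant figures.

Q = 22.0 × 31104 = 6.843×10^5 C; n(e⁻) = 6.843×10^5 / 96500 = 7.091 mol
Cathode: Co²⁺ + 2e⁻ → Co → n(Co) = 7.091/2 = 3.546 mol → 209 g
Anode: 2H₂O → O₂ + 4H⁺ + 4e⁻ → n(O₂) = 7.091/4 = 1.773 mol → 39.7 L

209 g Co; 39.7 L O₂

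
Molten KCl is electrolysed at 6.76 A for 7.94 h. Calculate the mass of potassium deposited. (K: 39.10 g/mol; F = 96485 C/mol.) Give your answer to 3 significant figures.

78.3 g

Charge passed = 6.76 × 28584 = 1.932×10^5 C
n(e⁻) = 1.932×10^5 / 96485 = 2.002 mol
K⁺ + e⁻ → K, so n(K) = 2.002 mol
m = 2.002 × 39.10 = 78.3 g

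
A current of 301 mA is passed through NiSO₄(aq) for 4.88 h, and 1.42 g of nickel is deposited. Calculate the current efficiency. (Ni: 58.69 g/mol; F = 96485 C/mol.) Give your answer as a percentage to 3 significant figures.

88.3%

Q = 0.301 × 17568 = 5288 C
n(e⁻) = 5288 / 96485 = 0.05481 mol
Ni²⁺ + 2e⁻ → Ni, so theoretical n(Ni) = 0.02741 mol → 1.609 g
Efficiency = 1.42 / 1.609 = 0.8825 = 88.3%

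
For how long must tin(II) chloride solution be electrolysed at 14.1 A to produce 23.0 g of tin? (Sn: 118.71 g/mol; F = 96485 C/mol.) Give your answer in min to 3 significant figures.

n(Sn) = 23.0 / 118.71 = 0.1937 mol
Sn²⁺ + 2e⁻ → Sn, so n(e⁻) = 2 × 0.1937 = 0.3874 mol
Q = 0.3874 × 96485 = 37380 C
t = Q / I = 37380 / 14.1 = 2651 s = 44.2 min

44.2 min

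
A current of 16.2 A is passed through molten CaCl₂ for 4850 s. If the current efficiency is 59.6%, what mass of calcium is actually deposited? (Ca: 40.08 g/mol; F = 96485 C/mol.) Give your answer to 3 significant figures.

Q = 16.2 × 4850 = 78570 C
n(e⁻) = 78570 / 96485 = 0.8143 mol
Ca²⁺ + 2e⁻ → Ca, so theoretical m(Ca) = 0.4072 × 40.08 = 16.32 g
Actual mass = 59.6% × 16.32 = 9.73 g

9.73 g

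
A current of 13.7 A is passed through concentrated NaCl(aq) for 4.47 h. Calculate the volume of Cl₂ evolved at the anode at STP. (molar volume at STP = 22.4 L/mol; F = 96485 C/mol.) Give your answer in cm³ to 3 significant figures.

25600 cm³

Q = It = 13.7 × 16092 = 2.205×10^5 C
n(e⁻) = Q/F = 2.205×10^5/96485 = 2.285 mol
2Cl⁻ → Cl₂ + 2e⁻, so n(Cl₂) = 2.285 / 2 = 1.143 mol
V = 1.143 × 22.4 = 25.60 L
= 25600 cm³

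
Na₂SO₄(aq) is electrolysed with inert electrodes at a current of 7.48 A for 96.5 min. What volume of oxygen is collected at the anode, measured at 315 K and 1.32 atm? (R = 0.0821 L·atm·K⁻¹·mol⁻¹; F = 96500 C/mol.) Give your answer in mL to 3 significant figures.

2200 mL

Q = It = 7.48 × 5790 = 43310 C
Moles of electrons = 43310 / 96500 = 0.4488 mol
2H₂O → O₂ + 4H⁺ + 4e⁻, so n(O₂) = 0.4488 / 4 = 0.1122 mol
V = nRT/P = 0.1122 × 0.0821 × 315 / 1.32 = 2.198 L
= 2200 mL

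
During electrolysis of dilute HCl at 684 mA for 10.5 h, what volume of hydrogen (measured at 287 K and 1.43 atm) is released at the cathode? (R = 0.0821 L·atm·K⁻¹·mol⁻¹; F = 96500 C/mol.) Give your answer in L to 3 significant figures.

Q = 0.684 A × 37800 s = 25860 C
n(e⁻) = 25860 / 96500 = 0.2680 mol
2H⁺ + 2e⁻ → H₂, so n(H₂) = 0.2680 / 2 = 0.1340 mol
V = nRT/P = 0.1340 × 0.0821 × 287 / 1.43 = 2.208 L

2.21 L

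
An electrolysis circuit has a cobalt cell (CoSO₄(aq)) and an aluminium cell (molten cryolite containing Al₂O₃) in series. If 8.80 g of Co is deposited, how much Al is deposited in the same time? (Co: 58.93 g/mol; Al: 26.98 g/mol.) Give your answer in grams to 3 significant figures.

n(Co) = 8.80 / 58.93 = 0.1493 mol
Co²⁺ + 2e⁻ → Co, so n(e⁻) = 2 × 0.1493 = 0.2986 mol
In series, the same 0.2986 mol of electrons flows through the second cell.
Al³⁺ + 3e⁻ → Al, so n(Al) = 0.2986 / 3 = 0.09953 mol
m(Al) = 0.09953 × 26.98 = 2.69 g

2.69 g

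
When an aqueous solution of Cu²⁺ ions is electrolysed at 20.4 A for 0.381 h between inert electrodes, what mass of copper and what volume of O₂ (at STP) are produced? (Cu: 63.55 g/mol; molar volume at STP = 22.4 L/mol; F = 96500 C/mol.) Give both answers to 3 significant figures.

9.21 g Cu; 1.62 L O₂

Q = 20.4 × 1371.6 = 27980 C; n(e⁻) = 27980 / 96500 = 0.2899 mol
Cathode: Cu²⁺ + 2e⁻ → Cu → n(Cu) = 0.2899/2 = 0.1450 mol → 9.21 g
Anode: 2H₂O → O₂ + 4H⁺ + 4e⁻ → n(O₂) = 0.2899/4 = 0.07248 mol → 1.62 L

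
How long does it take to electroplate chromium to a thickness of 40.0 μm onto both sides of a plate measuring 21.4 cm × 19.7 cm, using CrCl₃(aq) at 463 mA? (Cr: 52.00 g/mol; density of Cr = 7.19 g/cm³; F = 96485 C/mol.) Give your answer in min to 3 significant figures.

4860 min

Plated area = 2 × 21.4 × 19.7 = 843.2 cm²
Volume = 843.2 × 40.0×10⁻⁴ cm = 3.373 cm³
m(Cr) = 3.373 × 7.19 = 24.25 g
n(Cr) = 24.25 / 52.00 = 0.4663 mol; n(e⁻) = 3 × 0.4663 = 1.399 mol
Q = 1.399 × 96485 = 1.350×10^5 C
t = 1.350×10^5 / 0.463 = 2.916×10^5 s = 4860 min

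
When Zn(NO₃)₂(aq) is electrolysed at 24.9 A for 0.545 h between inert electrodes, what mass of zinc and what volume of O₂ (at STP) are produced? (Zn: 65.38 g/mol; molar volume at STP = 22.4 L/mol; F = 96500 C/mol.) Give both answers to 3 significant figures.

16.5 g Zn; 2.84 L O₂

Q = 24.9 × 1962 = 48850 C; n(e⁻) = 48850 / 96500 = 0.5062 mol
Cathode: Zn²⁺ + 2e⁻ → Zn → n(Zn) = 0.5062/2 = 0.2531 mol → 16.5 g
Anode: 2H₂O → O₂ + 4H⁺ + 4e⁻ → n(O₂) = 0.5062/4 = 0.1266 mol → 2.84 L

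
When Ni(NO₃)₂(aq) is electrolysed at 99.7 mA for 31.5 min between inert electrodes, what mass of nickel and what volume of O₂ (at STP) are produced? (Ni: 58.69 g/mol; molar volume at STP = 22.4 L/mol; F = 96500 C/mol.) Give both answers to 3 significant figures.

Q = 0.0997 × 1890 = 188.4 C; n(e⁻) = 188.4 / 96500 = 0.001952 mol
Cathode: Ni²⁺ + 2e⁻ → Ni → n(Ni) = 0.001952/2 = 9.760×10^-4 mol → 0.0573 g
Anode: 2H₂O → O₂ + 4H⁺ + 4e⁻ → n(O₂) = 0.001952/4 = 4.880×10^-4 mol → 0.0109 L

0.0573 g Ni; 0.0109 L O₂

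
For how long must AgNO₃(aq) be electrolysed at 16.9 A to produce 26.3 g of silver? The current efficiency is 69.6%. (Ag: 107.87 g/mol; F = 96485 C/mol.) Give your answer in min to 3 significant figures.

33.3 min

n(Ag) = 26.3 / 107.87 = 0.2438 mol
Ag⁺ + e⁻ → Ag, so n(e⁻) = 0.2438 mol
Q = 0.2438 × 96485 / 0.696 = 33800 C
t = Q / I = 33800 / 16.9 = 2000 s = 33.3 min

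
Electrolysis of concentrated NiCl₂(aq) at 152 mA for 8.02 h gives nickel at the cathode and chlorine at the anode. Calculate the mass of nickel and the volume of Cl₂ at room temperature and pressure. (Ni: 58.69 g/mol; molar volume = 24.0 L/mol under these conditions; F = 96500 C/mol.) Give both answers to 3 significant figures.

1.33 g Ni; 0.546 L Cl₂

Q = 0.152 × 28872 = 4389 C; n(e⁻) = 4389 / 96500 = 0.04548 mol
Cathode: Ni²⁺ + 2e⁻ → Ni → n(Ni) = 0.04548/2 = 0.02274 mol → 1.33 g
Anode: 2Cl⁻ → Cl₂ + 2e⁻ → n(Cl₂) = 0.04548/2 = 0.02274 mol → 0.546 L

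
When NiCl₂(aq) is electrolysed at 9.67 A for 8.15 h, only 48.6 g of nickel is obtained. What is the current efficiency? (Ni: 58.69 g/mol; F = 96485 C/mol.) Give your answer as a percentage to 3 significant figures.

Q = 9.67 × 29340 = 2.837×10^5 C
n(e⁻) = 2.837×10^5 / 96485 = 2.940 mol
Ni²⁺ + 2e⁻ → Ni, so theoretical n(Ni) = 1.470 mol → 86.27 g
Efficiency = 48.6 / 86.27 = 0.5633 = 56.3%

56.3%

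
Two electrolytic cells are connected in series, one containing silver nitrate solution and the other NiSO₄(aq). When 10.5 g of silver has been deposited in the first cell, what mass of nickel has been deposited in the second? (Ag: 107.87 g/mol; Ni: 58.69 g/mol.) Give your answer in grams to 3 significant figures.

2.86 g

n(Ag) = 10.5 / 107.87 = 0.09734 mol
Ag⁺ + e⁻ → Ag, so n(e⁻) = 0.09734 mol
Same current for the same time ⇒ same n(e⁻) = 0.09734 mol in both cells.
Ni²⁺ + 2e⁻ → Ni, so n(Ni) = 0.09734 / 2 = 0.04867 mol
m(Ni) = 0.04867 × 58.69 = 2.86 g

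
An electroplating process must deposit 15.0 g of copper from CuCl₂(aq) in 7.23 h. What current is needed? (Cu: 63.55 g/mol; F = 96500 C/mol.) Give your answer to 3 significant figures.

1.75 A

n(Cu) = 15.0 / 63.55 = 0.2360 mol
Cu²⁺ + 2e⁻ → Cu, so n(e⁻) = 2 × 0.2360 = 0.4720 mol
Q = 0.4720 × 96500 = 45550 C
I = Q / t = 45550 / 26028 s = 1.75 A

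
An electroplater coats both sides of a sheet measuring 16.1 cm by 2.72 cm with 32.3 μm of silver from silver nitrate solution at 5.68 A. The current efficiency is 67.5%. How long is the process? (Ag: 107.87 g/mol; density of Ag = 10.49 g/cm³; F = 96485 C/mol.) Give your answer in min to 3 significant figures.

Plated area = 2 × 16.1 × 2.72 = 87.58 cm²
Volume = 87.58 × 32.3×10⁻⁴ cm = 0.2829 cm³
m(Ag) = 0.2829 × 10.49 = 2.968 g
n(Ag) = 2.968 / 107.87 = 0.02751 mol; n(e⁻) = 0.02751 mol
Q = 0.02751 × 96485 / 0.675 = 3932 C
t = 3932 / 5.68 = 692.3 s = 11.5 min

11.5 min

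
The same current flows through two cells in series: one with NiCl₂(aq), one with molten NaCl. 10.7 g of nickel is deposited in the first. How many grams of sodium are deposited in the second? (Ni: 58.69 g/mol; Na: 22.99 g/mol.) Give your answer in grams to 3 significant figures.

8.38 g

n(Ni) = 10.7 / 58.69 = 0.1823 mol
Ni²⁺ + 2e⁻ → Ni, so n(e⁻) = 2 × 0.1823 = 0.3646 mol
Same current for the same time ⇒ same n(e⁻) = 0.3646 mol in both cells.
Na⁺ + e⁻ → Na, so n(Na) = 0.3646 mol
m(Na) = 0.3646 × 22.99 = 8.38 g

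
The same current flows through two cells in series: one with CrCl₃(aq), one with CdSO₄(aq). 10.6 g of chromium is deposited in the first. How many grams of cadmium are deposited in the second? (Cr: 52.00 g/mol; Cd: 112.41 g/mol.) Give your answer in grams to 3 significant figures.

34.4 g

n(Cr) = 10.6 / 52.00 = 0.2038 mol
Cr³⁺ + 3e⁻ → Cr, so n(e⁻) = 3 × 0.2038 = 0.6114 mol
In series, the same 0.6114 mol of electrons flows through the second cell.
Cd²⁺ + 2e⁻ → Cd, so n(Cd) = 0.6114 / 2 = 0.3057 mol
m(Cd) = 0.3057 × 112.41 = 34.4 g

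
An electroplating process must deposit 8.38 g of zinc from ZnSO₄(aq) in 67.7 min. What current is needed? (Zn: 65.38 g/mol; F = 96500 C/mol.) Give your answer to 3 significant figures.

n(Zn) = 8.38 / 65.38 = 0.1282 mol
Zn²⁺ + 2e⁻ → Zn, so n(e⁻) = 2 × 0.1282 = 0.2564 mol
Q = 0.2564 × 96500 = 24740 C
I = Q / t = 24740 / 4062 s = 6.09 A

6.09 A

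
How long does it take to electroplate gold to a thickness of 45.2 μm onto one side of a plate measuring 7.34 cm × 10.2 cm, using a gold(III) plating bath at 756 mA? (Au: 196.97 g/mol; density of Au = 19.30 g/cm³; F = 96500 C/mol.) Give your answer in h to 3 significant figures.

3.53 h

Plated area = 7.34 × 10.2 = 74.87 cm²
Volume = 74.87 × 45.2×10⁻⁴ cm = 0.3384 cm³
m(Au) = 0.3384 × 19.30 = 6.531 g
n(Au) = 6.531 / 196.97 = 0.03316 mol; n(e⁻) = 3 × 0.03316 = 0.09948 mol
Q = 0.09948 × 96500 = 9600 C
t = 9600 / 0.756 = 12700 s = 3.53 h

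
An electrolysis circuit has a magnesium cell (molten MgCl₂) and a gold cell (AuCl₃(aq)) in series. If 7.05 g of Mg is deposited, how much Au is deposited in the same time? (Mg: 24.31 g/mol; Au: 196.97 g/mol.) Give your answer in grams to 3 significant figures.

38.1 g

n(Mg) = 7.05 / 24.31 = 0.2900 mol
Mg²⁺ + 2e⁻ → Mg, so n(e⁻) = 2 × 0.2900 = 0.5800 mol
Same current for the same time ⇒ same n(e⁻) = 0.5800 mol in both cells.
Au³⁺ + 3e⁻ → Au, so n(Au) = 0.5800 / 3 = 0.1933 mol
m(Au) = 0.1933 × 196.97 = 38.1 g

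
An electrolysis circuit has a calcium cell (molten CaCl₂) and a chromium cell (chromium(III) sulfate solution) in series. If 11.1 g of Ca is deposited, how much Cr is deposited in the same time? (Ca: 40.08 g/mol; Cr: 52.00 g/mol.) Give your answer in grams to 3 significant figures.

n(Ca) = 11.1 / 40.08 = 0.2769 mol
Ca²⁺ + 2e⁻ → Ca, so n(e⁻) = 2 × 0.2769 = 0.5538 mol
In series, the same 0.5538 mol of electrons flows through the second cell.
Cr³⁺ + 3e⁻ → Cr, so n(Cr) = 0.5538 / 3 = 0.1846 mol
m(Cr) = 0.1846 × 52.00 = 9.60 g

9.60 g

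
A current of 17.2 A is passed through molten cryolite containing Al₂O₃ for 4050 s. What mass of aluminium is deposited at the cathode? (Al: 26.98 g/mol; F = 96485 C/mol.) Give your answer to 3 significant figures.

6.49 g

Q = It = 17.2 × 4050 = 69660 C
Moles of electrons = 69660 / 96485 = 0.7220 mol
Al³⁺ + 3e⁻ → Al, so n(Al) = 0.7220 / 3 = 0.2407 mol
m = 0.2407 × 26.98 = 6.49 g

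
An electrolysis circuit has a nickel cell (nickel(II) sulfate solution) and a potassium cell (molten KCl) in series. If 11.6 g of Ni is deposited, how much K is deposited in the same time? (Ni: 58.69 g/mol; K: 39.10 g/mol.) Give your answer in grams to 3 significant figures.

n(Ni) = 11.6 / 58.69 = 0.1976 mol
Ni²⁺ + 2e⁻ → Ni, so n(e⁻) = 2 × 0.1976 = 0.3952 mol
Same current for the same time ⇒ same n(e⁻) = 0.3952 mol in both cells.
K⁺ + e⁻ → K, so n(K) = 0.3952 mol
m(K) = 0.3952 × 39.10 = 15.5 g

15.5 g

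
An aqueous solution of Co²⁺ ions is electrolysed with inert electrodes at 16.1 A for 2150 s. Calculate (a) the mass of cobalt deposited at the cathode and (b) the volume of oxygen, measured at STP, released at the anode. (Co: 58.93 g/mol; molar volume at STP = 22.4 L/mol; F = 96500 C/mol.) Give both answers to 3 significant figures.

10.6 g Co; 2.01 L O₂

Q = 16.1 × 2150 = 34620 C; n(e⁻) = 34620 / 96500 = 0.3588 mol
Cathode: Co²⁺ + 2e⁻ → Co → n(Co) = 0.3588/2 = 0.1794 mol → 10.6 g
Anode: 2H₂O → O₂ + 4H⁺ + 4e⁻ → n(O₂) = 0.3588/4 = 0.08970 mol → 2.01 L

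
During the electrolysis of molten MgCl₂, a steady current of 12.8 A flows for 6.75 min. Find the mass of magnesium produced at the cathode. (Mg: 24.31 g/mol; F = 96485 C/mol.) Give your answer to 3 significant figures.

Charge passed = 12.8 × 405 = 5184 C
n(e⁻) = Q/F = 5184/96485 = 0.05373 mol
Mg²⁺ + 2e⁻ → Mg, so n(Mg) = 0.05373 / 2 = 0.02687 mol
m = 0.02687 × 24.31 = 0.653 g

0.653 g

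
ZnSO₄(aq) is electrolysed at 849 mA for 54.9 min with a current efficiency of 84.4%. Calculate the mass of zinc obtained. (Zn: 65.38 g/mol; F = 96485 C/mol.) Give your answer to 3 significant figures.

0.800 g

Q = 0.849 × 3294 = 2797 C
n(e⁻) = 2797 / 96485 = 0.02899 mol
Zn²⁺ + 2e⁻ → Zn, so theoretical m(Zn) = 0.01450 × 65.38 = 0.9480 g
Actual mass = 84.4% × 0.9480 = 0.800 g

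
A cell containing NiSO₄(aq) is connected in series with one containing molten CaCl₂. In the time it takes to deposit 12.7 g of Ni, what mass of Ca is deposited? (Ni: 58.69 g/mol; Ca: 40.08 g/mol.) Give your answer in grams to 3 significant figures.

8.67 g

n(Ni) = 12.7 / 58.69 = 0.2164 mol
Ni²⁺ + 2e⁻ → Ni, so n(e⁻) = 2 × 0.2164 = 0.4328 mol
Since the cells are in series, n(e⁻) in the Ca cell is also 0.4328 mol.
Ca²⁺ + 2e⁻ → Ca, so n(Ca) = 0.4328 / 2 = 0.2164 mol
m(Ca) = 0.2164 × 40.08 = 8.67 g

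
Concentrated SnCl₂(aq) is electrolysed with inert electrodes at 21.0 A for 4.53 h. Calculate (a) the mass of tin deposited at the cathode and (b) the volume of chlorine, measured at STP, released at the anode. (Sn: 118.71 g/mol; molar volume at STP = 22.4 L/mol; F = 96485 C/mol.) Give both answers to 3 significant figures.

211 g Sn; 39.8 L Cl₂

Q = 21.0 × 16308 = 3.425×10^5 C; n(e⁻) = 3.425×10^5 / 96485 = 3.550 mol
Cathode: Sn²⁺ + 2e⁻ → Sn → n(Sn) = 3.550/2 = 1.775 mol → 211 g
Anode: 2Cl⁻ → Cl₂ + 2e⁻ → n(Cl₂) = 3.550/2 = 1.775 mol → 39.8 L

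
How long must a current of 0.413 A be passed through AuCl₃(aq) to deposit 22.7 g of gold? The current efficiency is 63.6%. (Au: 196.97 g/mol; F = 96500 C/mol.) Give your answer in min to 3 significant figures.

2120 min

n(Au) = 22.7 / 196.97 = 0.1152 mol
Au³⁺ + 3e⁻ → Au, so n(e⁻) = 3 × 0.1152 = 0.3456 mol
Q = 0.3456 × 96500 / 0.636 = 52440 C
t = Q / I = 52440 / 0.413 = 1.270×10^5 s = 2120 min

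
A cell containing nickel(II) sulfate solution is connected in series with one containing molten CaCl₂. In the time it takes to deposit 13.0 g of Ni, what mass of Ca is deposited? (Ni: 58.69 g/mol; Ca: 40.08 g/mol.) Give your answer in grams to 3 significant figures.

8.88 g

n(Ni) = 13.0 / 58.69 = 0.2215 mol
Ni²⁺ + 2e⁻ → Ni, so n(e⁻) = 2 × 0.2215 = 0.4430 mol
Same current for the same time ⇒ same n(e⁻) = 0.4430 mol in both cells.
Ca²⁺ + 2e⁻ → Ca, so n(Ca) = 0.4430 / 2 = 0.2215 mol
m(Ca) = 0.2215 × 40.08 = 8.88 g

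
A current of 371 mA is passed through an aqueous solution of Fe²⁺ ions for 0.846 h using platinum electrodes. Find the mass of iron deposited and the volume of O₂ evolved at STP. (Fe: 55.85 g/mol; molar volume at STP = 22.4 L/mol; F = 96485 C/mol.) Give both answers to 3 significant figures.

0.327 g Fe; 0.0656 L O₂

Q = 0.371 × 3045.6 = 1130 C; n(e⁻) = 1130 / 96485 = 0.01171 mol
Cathode: Fe²⁺ + 2e⁻ → Fe → n(Fe) = 0.01171/2 = 0.005855 mol → 0.327 g
Anode: 2H₂O → O₂ + 4H⁺ + 4e⁻ → n(O₂) = 0.01171/4 = 0.002928 mol → 0.0656 L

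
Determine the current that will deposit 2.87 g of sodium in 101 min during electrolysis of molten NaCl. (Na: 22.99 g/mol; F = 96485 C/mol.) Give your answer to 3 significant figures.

1.99 A

n(Na) = 2.87 / 22.99 = 0.1248 mol
Na⁺ + e⁻ → Na, so n(e⁻) = 0.1248 mol
Q = 0.1248 × 96485 = 12040 C
I = Q / t = 12040 / 6060 s = 1.99 A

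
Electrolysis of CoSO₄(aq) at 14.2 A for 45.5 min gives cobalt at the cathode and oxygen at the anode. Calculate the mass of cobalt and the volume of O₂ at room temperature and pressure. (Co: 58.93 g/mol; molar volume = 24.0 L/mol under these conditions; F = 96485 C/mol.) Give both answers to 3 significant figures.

11.8 g Co; 2.41 L O₂

Q = 14.2 × 2730 = 38770 C; n(e⁻) = 38770 / 96485 = 0.4018 mol
Cathode: Co²⁺ + 2e⁻ → Co → n(Co) = 0.4018/2 = 0.2009 mol → 11.8 g
Anode: 2H₂O → O₂ + 4H⁺ + 4e⁻ → n(O₂) = 0.4018/4 = 0.1005 mol → 2.41 L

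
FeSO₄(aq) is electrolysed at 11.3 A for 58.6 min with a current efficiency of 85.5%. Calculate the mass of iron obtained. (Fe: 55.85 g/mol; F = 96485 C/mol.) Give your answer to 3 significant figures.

Q = 11.3 × 3516 = 39730 C
n(e⁻) = 39730 / 96485 = 0.4118 mol
Fe²⁺ + 2e⁻ → Fe, so theoretical m(Fe) = 0.2059 × 55.85 = 11.50 g
Actual mass = 85.5% × 11.50 = 9.83 g

9.83 g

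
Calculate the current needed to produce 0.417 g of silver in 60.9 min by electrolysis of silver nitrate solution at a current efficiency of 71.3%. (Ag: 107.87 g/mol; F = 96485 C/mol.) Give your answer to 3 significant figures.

0.143 A

n(Ag) = 0.417 / 107.87 = 0.003866 mol
Ag⁺ + e⁻ → Ag, so n(e⁻) = 0.003866 mol
Q = 0.003866 × 96485 / 0.713 = 523.2 C
I = Q / t = 523.2 / 3654 s = 0.143 A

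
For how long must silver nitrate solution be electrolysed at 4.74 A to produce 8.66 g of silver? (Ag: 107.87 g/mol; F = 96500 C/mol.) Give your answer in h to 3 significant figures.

n(Ag) = 8.66 / 107.87 = 0.08028 mol
Ag⁺ + e⁻ → Ag, so n(e⁻) = 0.08028 mol
Q = 0.08028 × 96500 = 7747 C
t = Q / I = 7747 / 4.74 = 1634 s = 0.454 h

0.454 h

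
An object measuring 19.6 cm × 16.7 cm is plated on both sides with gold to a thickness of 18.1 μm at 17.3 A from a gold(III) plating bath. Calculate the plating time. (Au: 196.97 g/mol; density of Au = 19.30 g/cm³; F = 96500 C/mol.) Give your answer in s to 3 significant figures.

Plated area = 2 × 19.6 × 16.7 = 654.6 cm²
Volume = 654.6 × 18.1×10⁻⁴ cm = 1.185 cm³
m(Au) = 1.185 × 19.30 = 22.87 g
n(Au) = 22.87 / 196.97 = 0.1161 mol; n(e⁻) = 3 × 0.1161 = 0.3483 mol
Q = 0.3483 × 96500 = 33610 C
t = 33610 / 17.3 = 1943 s

1940 s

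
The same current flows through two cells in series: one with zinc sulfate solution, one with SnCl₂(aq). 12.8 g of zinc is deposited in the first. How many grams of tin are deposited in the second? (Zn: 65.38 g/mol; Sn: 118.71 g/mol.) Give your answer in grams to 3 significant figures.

23.2 g

n(Zn) = 12.8 / 65.38 = 0.1958 mol
Zn²⁺ + 2e⁻ → Zn, so n(e⁻) = 2 × 0.1958 = 0.3916 mol
In series, the same 0.3916 mol of electrons flows through the second cell.
Sn²⁺ + 2e⁻ → Sn, so n(Sn) = 0.3916 / 2 = 0.1958 mol
m(Sn) = 0.1958 × 118.71 = 23.2 g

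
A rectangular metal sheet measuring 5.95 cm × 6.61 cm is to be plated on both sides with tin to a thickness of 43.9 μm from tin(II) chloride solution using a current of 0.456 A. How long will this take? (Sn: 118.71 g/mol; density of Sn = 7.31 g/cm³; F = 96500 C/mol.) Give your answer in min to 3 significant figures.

Plated area = 2 × 5.95 × 6.61 = 78.66 cm²
Volume = 78.66 × 43.9×10⁻⁴ cm = 0.3453 cm³
m(Sn) = 0.3453 × 7.31 = 2.524 g
n(Sn) = 2.524 / 118.71 = 0.02126 mol; n(e⁻) = 2 × 0.02126 = 0.04252 mol
Q = 0.04252 × 96500 = 4103 C
t = 4103 / 0.456 = 8998 s = 150 min

150 min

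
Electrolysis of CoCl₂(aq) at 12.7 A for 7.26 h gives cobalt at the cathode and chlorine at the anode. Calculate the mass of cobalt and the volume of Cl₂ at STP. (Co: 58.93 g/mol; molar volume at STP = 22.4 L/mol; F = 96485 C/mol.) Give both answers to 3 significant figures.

Q = 12.7 × 26136 = 3.319×10^5 C; n(e⁻) = 3.319×10^5 / 96485 = 3.440 mol
Cathode: Co²⁺ + 2e⁻ → Co → n(Co) = 3.440/2 = 1.720 mol → 101 g
Anode: 2Cl⁻ → Cl₂ + 2e⁻ → n(Cl₂) = 3.440/2 = 1.720 mol → 38.5 L

101 g Co; 38.5 L Cl₂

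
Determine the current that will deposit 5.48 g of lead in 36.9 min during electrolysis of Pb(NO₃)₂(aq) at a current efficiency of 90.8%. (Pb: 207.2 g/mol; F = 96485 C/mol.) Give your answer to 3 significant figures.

n(Pb) = 5.48 / 207.2 = 0.02645 mol
Pb²⁺ + 2e⁻ → Pb, so n(e⁻) = 2 × 0.02645 = 0.05290 mol
Q = 0.05290 × 96485 / 0.908 = 5621 C
I = Q / t = 5621 / 2214 s = 2.54 A

2.54 A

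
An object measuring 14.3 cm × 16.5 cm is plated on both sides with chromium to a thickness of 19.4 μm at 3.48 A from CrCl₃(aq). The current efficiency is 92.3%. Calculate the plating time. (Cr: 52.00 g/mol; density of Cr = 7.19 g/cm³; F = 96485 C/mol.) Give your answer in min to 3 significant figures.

Plated area = 2 × 14.3 × 16.5 = 471.9 cm²
Volume = 471.9 × 19.4×10⁻⁴ cm = 0.9155 cm³
m(Cr) = 0.9155 × 7.19 = 6.582 g
n(Cr) = 6.582 / 52.00 = 0.1266 mol; n(e⁻) = 3 × 0.1266 = 0.3798 mol
Q = 0.3798 × 96485 / 0.923 = 39700 C
t = 39700 / 3.48 = 11410 s = 190 min

190 min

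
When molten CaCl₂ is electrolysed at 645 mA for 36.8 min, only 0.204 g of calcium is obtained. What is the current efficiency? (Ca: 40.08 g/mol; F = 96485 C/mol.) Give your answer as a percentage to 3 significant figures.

Q = 0.645 × 2208 = 1424 C
n(e⁻) = 1424 / 96485 = 0.01476 mol
Ca²⁺ + 2e⁻ → Ca, so theoretical n(Ca) = 0.007380 mol → 0.2958 g
Efficiency = 0.204 / 0.2958 = 0.6897 = 69.0%

69.0%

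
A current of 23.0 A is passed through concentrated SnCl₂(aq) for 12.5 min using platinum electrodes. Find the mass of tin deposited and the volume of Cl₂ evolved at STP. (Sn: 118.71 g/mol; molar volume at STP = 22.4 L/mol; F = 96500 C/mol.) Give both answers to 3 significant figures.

10.6 g Sn; 2.00 L Cl₂

Q = 23.0 × 750 = 17250 C; n(e⁻) = 17250 / 96500 = 0.1788 mol
Cathode: Sn²⁺ + 2e⁻ → Sn → n(Sn) = 0.1788/2 = 0.08940 mol → 10.6 g
Anode: 2Cl⁻ → Cl₂ + 2e⁻ → n(Cl₂) = 0.1788/2 = 0.08940 mol → 2.00 L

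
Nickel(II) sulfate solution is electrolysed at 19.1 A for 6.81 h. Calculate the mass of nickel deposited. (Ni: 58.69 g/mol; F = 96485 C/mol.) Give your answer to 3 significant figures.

142 g

Q = 19.1 A × 24516 s = 4.683×10^5 C
n(e⁻) = Q/F = 4.683×10^5/96485 = 4.854 mol
Ni²⁺ + 2e⁻ → Ni, so n(Ni) = 4.854 / 2 = 2.427 mol
m = 2.427 × 58.69 = 142 g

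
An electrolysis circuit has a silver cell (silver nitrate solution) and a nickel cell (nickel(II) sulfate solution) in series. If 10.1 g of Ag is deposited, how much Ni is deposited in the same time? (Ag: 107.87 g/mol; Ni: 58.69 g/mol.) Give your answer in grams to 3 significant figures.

n(Ag) = 10.1 / 107.87 = 0.09363 mol
Ag⁺ + e⁻ → Ag, so n(e⁻) = 0.09363 mol
In series, the same 0.09363 mol of electrons flows through the second cell.
Ni²⁺ + 2e⁻ → Ni, so n(Ni) = 0.09363 / 2 = 0.04682 mol
m(Ni) = 0.04682 × 58.69 = 2.75 g

2.75 g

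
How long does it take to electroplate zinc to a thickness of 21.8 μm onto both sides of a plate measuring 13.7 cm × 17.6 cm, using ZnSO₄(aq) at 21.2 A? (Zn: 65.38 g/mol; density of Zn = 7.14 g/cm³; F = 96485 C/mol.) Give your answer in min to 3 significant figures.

17.4 min

Plated area = 2 × 13.7 × 17.6 = 482.2 cm²
Volume = 482.2 × 21.8×10⁻⁴ cm = 1.051 cm³
m(Zn) = 1.051 × 7.14 = 7.504 g
n(Zn) = 7.504 / 65.38 = 0.1148 mol; n(e⁻) = 2 × 0.1148 = 0.2296 mol
Q = 0.2296 × 96485 = 22150 C
t = 22150 / 21.2 = 1045 s = 17.4 min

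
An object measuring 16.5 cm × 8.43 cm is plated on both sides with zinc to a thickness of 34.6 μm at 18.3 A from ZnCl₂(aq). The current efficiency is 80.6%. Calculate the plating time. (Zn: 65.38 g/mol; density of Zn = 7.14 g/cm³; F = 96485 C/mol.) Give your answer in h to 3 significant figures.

Plated area = 2 × 16.5 × 8.43 = 278.2 cm²
Volume = 278.2 × 34.6×10⁻⁴ cm = 0.9626 cm³
m(Zn) = 0.9626 × 7.14 = 6.873 g
n(Zn) = 6.873 / 65.38 = 0.1051 mol; n(e⁻) = 2 × 0.1051 = 0.2102 mol
Q = 0.2102 × 96485 / 0.806 = 25160 C
t = 25160 / 18.3 = 1375 s = 0.382 h

0.382 h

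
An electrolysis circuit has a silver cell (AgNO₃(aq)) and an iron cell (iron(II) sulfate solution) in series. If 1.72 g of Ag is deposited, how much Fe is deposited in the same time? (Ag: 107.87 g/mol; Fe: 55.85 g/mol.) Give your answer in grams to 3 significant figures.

0.445 g

n(Ag) = 1.72 / 107.87 = 0.01595 mol
Ag⁺ + e⁻ → Ag, so n(e⁻) = 0.01595 mol
In series, the same 0.01595 mol of electrons flows through the second cell.
Fe²⁺ + 2e⁻ → Fe, so n(Fe) = 0.01595 / 2 = 0.007975 mol
m(Fe) = 0.007975 × 55.85 = 0.445 g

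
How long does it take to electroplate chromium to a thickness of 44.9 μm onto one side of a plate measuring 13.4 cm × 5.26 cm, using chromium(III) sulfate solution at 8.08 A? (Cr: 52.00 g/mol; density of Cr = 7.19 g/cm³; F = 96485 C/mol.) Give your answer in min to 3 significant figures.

Plated area = 13.4 × 5.26 = 70.48 cm²
Volume = 70.48 × 44.9×10⁻⁴ cm = 0.3165 cm³
m(Cr) = 0.3165 × 7.19 = 2.276 g
n(Cr) = 2.276 / 52.00 = 0.04377 mol; n(e⁻) = 3 × 0.04377 = 0.1313 mol
Q = 0.1313 × 96485 = 12670 C
t = 12670 / 8.08 = 1568 s = 26.1 min

26.1 min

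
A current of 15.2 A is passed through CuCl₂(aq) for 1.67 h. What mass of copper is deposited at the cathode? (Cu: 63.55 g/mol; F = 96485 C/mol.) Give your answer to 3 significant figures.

30.1 g

Q = It = 15.2 × 6012 = 91380 C
n(e⁻) = 91380 / 96485 = 0.9471 mol
Cu²⁺ + 2e⁻ → Cu, so n(Cu) = 0.9471 / 2 = 0.4736 mol
m = 0.4736 × 63.55 = 30.1 g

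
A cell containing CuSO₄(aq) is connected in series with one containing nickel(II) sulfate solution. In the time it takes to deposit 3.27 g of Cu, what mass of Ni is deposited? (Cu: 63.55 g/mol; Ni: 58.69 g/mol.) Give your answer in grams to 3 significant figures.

n(Cu) = 3.27 / 63.55 = 0.05146 mol
Cu²⁺ + 2e⁻ → Cu, so n(e⁻) = 2 × 0.05146 = 0.1029 mol
In series, the same 0.1029 mol of electrons flows through the second cell.
Ni²⁺ + 2e⁻ → Ni, so n(Ni) = 0.1029 / 2 = 0.05145 mol
m(Ni) = 0.05145 × 58.69 = 3.02 g

3.02 g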